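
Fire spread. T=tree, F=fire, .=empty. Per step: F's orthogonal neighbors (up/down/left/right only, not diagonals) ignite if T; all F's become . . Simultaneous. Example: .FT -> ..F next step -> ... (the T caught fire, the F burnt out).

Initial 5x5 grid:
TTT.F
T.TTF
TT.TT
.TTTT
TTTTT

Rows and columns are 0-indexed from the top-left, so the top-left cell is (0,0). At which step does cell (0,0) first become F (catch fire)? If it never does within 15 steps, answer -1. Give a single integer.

Step 1: cell (0,0)='T' (+2 fires, +2 burnt)
Step 2: cell (0,0)='T' (+3 fires, +2 burnt)
Step 3: cell (0,0)='T' (+3 fires, +3 burnt)
Step 4: cell (0,0)='T' (+3 fires, +3 burnt)
Step 5: cell (0,0)='F' (+3 fires, +3 burnt)
  -> target ignites at step 5
Step 6: cell (0,0)='.' (+3 fires, +3 burnt)
Step 7: cell (0,0)='.' (+2 fires, +3 burnt)
Step 8: cell (0,0)='.' (+0 fires, +2 burnt)
  fire out at step 8

5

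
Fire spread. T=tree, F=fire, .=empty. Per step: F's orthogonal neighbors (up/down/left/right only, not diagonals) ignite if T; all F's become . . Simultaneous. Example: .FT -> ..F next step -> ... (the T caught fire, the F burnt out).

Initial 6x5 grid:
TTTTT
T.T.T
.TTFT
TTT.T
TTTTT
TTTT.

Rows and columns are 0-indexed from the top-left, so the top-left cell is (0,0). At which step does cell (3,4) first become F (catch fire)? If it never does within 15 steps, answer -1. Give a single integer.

Step 1: cell (3,4)='T' (+2 fires, +1 burnt)
Step 2: cell (3,4)='F' (+5 fires, +2 burnt)
  -> target ignites at step 2
Step 3: cell (3,4)='.' (+5 fires, +5 burnt)
Step 4: cell (3,4)='.' (+6 fires, +5 burnt)
Step 5: cell (3,4)='.' (+4 fires, +6 burnt)
Step 6: cell (3,4)='.' (+2 fires, +4 burnt)
Step 7: cell (3,4)='.' (+0 fires, +2 burnt)
  fire out at step 7

2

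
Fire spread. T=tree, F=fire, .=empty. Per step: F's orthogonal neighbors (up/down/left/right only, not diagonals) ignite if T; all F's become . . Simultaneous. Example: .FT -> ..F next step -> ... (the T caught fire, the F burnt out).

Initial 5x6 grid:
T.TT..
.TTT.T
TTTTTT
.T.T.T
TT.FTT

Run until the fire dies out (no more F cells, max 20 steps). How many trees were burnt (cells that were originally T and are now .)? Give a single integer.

Step 1: +2 fires, +1 burnt (F count now 2)
Step 2: +2 fires, +2 burnt (F count now 2)
Step 3: +4 fires, +2 burnt (F count now 4)
Step 4: +4 fires, +4 burnt (F count now 4)
Step 5: +5 fires, +4 burnt (F count now 5)
Step 6: +1 fires, +5 burnt (F count now 1)
Step 7: +1 fires, +1 burnt (F count now 1)
Step 8: +0 fires, +1 burnt (F count now 0)
Fire out after step 8
Initially T: 20, now '.': 29
Total burnt (originally-T cells now '.'): 19

Answer: 19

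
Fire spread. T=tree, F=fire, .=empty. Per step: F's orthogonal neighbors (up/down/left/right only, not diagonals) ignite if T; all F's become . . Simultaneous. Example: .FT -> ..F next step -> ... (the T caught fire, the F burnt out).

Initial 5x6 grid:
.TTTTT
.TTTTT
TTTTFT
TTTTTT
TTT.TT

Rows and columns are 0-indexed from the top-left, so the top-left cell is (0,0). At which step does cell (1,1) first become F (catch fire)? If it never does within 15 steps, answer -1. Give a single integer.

Step 1: cell (1,1)='T' (+4 fires, +1 burnt)
Step 2: cell (1,1)='T' (+7 fires, +4 burnt)
Step 3: cell (1,1)='T' (+6 fires, +7 burnt)
Step 4: cell (1,1)='F' (+5 fires, +6 burnt)
  -> target ignites at step 4
Step 5: cell (1,1)='.' (+3 fires, +5 burnt)
Step 6: cell (1,1)='.' (+1 fires, +3 burnt)
Step 7: cell (1,1)='.' (+0 fires, +1 burnt)
  fire out at step 7

4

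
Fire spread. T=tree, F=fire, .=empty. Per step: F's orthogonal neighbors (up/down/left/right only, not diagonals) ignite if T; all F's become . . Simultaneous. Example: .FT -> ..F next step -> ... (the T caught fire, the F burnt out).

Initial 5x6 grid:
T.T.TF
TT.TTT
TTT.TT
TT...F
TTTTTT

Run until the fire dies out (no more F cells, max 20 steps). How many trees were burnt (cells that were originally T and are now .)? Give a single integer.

Answer: 20

Derivation:
Step 1: +4 fires, +2 burnt (F count now 4)
Step 2: +3 fires, +4 burnt (F count now 3)
Step 3: +2 fires, +3 burnt (F count now 2)
Step 4: +1 fires, +2 burnt (F count now 1)
Step 5: +1 fires, +1 burnt (F count now 1)
Step 6: +2 fires, +1 burnt (F count now 2)
Step 7: +2 fires, +2 burnt (F count now 2)
Step 8: +3 fires, +2 burnt (F count now 3)
Step 9: +1 fires, +3 burnt (F count now 1)
Step 10: +1 fires, +1 burnt (F count now 1)
Step 11: +0 fires, +1 burnt (F count now 0)
Fire out after step 11
Initially T: 21, now '.': 29
Total burnt (originally-T cells now '.'): 20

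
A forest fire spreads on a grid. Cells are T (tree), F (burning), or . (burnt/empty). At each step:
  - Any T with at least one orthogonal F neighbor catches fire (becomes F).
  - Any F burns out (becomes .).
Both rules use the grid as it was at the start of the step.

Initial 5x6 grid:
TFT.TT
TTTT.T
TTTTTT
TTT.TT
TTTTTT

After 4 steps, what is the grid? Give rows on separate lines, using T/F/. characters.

Step 1: 3 trees catch fire, 1 burn out
  F.F.TT
  TFTT.T
  TTTTTT
  TTT.TT
  TTTTTT
Step 2: 3 trees catch fire, 3 burn out
  ....TT
  F.FT.T
  TFTTTT
  TTT.TT
  TTTTTT
Step 3: 4 trees catch fire, 3 burn out
  ....TT
  ...F.T
  F.FTTT
  TFT.TT
  TTTTTT
Step 4: 4 trees catch fire, 4 burn out
  ....TT
  .....T
  ...FTT
  F.F.TT
  TFTTTT

....TT
.....T
...FTT
F.F.TT
TFTTTT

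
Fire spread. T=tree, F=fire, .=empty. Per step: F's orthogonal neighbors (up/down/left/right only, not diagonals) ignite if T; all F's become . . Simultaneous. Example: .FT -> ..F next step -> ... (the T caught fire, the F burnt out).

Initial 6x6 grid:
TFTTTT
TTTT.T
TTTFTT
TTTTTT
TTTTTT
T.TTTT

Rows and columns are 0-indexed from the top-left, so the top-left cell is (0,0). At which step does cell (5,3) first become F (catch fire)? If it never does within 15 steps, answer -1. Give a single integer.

Step 1: cell (5,3)='T' (+7 fires, +2 burnt)
Step 2: cell (5,3)='T' (+8 fires, +7 burnt)
Step 3: cell (5,3)='F' (+8 fires, +8 burnt)
  -> target ignites at step 3
Step 4: cell (5,3)='.' (+6 fires, +8 burnt)
Step 5: cell (5,3)='.' (+2 fires, +6 burnt)
Step 6: cell (5,3)='.' (+1 fires, +2 burnt)
Step 7: cell (5,3)='.' (+0 fires, +1 burnt)
  fire out at step 7

3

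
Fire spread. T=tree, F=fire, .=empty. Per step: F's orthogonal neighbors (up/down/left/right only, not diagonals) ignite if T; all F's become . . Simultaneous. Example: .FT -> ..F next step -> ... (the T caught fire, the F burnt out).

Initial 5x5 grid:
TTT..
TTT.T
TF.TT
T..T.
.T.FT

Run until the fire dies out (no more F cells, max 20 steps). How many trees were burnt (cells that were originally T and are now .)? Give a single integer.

Step 1: +4 fires, +2 burnt (F count now 4)
Step 2: +5 fires, +4 burnt (F count now 5)
Step 3: +3 fires, +5 burnt (F count now 3)
Step 4: +1 fires, +3 burnt (F count now 1)
Step 5: +0 fires, +1 burnt (F count now 0)
Fire out after step 5
Initially T: 14, now '.': 24
Total burnt (originally-T cells now '.'): 13

Answer: 13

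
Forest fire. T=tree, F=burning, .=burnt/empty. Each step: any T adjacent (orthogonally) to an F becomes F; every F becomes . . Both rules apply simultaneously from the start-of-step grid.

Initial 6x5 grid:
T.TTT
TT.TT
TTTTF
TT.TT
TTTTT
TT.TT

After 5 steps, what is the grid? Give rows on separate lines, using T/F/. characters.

Step 1: 3 trees catch fire, 1 burn out
  T.TTT
  TT.TF
  TTTF.
  TT.TF
  TTTTT
  TT.TT
Step 2: 5 trees catch fire, 3 burn out
  T.TTF
  TT.F.
  TTF..
  TT.F.
  TTTTF
  TT.TT
Step 3: 4 trees catch fire, 5 burn out
  T.TF.
  TT...
  TF...
  TT...
  TTTF.
  TT.TF
Step 4: 6 trees catch fire, 4 burn out
  T.F..
  TF...
  F....
  TF...
  TTF..
  TT.F.
Step 5: 3 trees catch fire, 6 burn out
  T....
  F....
  .....
  F....
  TF...
  TT...

T....
F....
.....
F....
TF...
TT...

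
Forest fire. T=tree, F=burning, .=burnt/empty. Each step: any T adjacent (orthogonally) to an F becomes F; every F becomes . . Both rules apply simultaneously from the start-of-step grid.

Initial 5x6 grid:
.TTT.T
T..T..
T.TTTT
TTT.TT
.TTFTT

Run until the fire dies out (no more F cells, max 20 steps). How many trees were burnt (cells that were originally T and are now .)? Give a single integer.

Answer: 19

Derivation:
Step 1: +2 fires, +1 burnt (F count now 2)
Step 2: +4 fires, +2 burnt (F count now 4)
Step 3: +4 fires, +4 burnt (F count now 4)
Step 4: +3 fires, +4 burnt (F count now 3)
Step 5: +2 fires, +3 burnt (F count now 2)
Step 6: +2 fires, +2 burnt (F count now 2)
Step 7: +1 fires, +2 burnt (F count now 1)
Step 8: +1 fires, +1 burnt (F count now 1)
Step 9: +0 fires, +1 burnt (F count now 0)
Fire out after step 9
Initially T: 20, now '.': 29
Total burnt (originally-T cells now '.'): 19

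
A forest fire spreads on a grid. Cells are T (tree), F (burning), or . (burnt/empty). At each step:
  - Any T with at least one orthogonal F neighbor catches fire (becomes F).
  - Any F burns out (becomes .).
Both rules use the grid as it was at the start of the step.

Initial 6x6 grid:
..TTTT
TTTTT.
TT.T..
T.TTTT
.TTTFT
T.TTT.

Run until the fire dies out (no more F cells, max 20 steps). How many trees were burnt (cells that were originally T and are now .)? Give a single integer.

Answer: 24

Derivation:
Step 1: +4 fires, +1 burnt (F count now 4)
Step 2: +4 fires, +4 burnt (F count now 4)
Step 3: +4 fires, +4 burnt (F count now 4)
Step 4: +1 fires, +4 burnt (F count now 1)
Step 5: +3 fires, +1 burnt (F count now 3)
Step 6: +3 fires, +3 burnt (F count now 3)
Step 7: +3 fires, +3 burnt (F count now 3)
Step 8: +1 fires, +3 burnt (F count now 1)
Step 9: +1 fires, +1 burnt (F count now 1)
Step 10: +0 fires, +1 burnt (F count now 0)
Fire out after step 10
Initially T: 25, now '.': 35
Total burnt (originally-T cells now '.'): 24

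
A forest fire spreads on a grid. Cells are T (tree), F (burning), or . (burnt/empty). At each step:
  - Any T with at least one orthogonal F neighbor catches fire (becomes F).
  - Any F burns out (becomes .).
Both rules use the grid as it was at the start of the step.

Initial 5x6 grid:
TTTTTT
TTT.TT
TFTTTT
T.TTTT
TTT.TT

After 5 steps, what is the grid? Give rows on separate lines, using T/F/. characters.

Step 1: 3 trees catch fire, 1 burn out
  TTTTTT
  TFT.TT
  F.FTTT
  T.TTTT
  TTT.TT
Step 2: 6 trees catch fire, 3 burn out
  TFTTTT
  F.F.TT
  ...FTT
  F.FTTT
  TTT.TT
Step 3: 6 trees catch fire, 6 burn out
  F.FTTT
  ....TT
  ....FT
  ...FTT
  FTF.TT
Step 4: 5 trees catch fire, 6 burn out
  ...FTT
  ....FT
  .....F
  ....FT
  .F..TT
Step 5: 4 trees catch fire, 5 burn out
  ....FT
  .....F
  ......
  .....F
  ....FT

....FT
.....F
......
.....F
....FT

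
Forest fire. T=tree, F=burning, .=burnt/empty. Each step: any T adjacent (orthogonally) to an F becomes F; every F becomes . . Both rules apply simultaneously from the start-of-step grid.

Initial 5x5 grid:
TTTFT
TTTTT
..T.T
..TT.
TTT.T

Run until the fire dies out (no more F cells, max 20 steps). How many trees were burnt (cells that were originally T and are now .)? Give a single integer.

Answer: 16

Derivation:
Step 1: +3 fires, +1 burnt (F count now 3)
Step 2: +3 fires, +3 burnt (F count now 3)
Step 3: +4 fires, +3 burnt (F count now 4)
Step 4: +2 fires, +4 burnt (F count now 2)
Step 5: +2 fires, +2 burnt (F count now 2)
Step 6: +1 fires, +2 burnt (F count now 1)
Step 7: +1 fires, +1 burnt (F count now 1)
Step 8: +0 fires, +1 burnt (F count now 0)
Fire out after step 8
Initially T: 17, now '.': 24
Total burnt (originally-T cells now '.'): 16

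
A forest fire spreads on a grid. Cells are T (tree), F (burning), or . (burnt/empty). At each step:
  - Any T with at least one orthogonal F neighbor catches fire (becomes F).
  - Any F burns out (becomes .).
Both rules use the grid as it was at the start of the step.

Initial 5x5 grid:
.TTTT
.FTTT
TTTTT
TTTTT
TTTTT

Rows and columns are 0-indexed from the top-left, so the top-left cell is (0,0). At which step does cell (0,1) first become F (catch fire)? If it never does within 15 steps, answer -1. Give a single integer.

Step 1: cell (0,1)='F' (+3 fires, +1 burnt)
  -> target ignites at step 1
Step 2: cell (0,1)='.' (+5 fires, +3 burnt)
Step 3: cell (0,1)='.' (+6 fires, +5 burnt)
Step 4: cell (0,1)='.' (+5 fires, +6 burnt)
Step 5: cell (0,1)='.' (+2 fires, +5 burnt)
Step 6: cell (0,1)='.' (+1 fires, +2 burnt)
Step 7: cell (0,1)='.' (+0 fires, +1 burnt)
  fire out at step 7

1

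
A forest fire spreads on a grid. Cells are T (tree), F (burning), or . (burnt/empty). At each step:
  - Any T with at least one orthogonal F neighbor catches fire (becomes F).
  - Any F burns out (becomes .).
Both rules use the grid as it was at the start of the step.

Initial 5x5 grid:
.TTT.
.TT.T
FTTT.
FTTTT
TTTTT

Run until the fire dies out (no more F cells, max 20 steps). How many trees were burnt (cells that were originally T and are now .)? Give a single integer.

Step 1: +3 fires, +2 burnt (F count now 3)
Step 2: +4 fires, +3 burnt (F count now 4)
Step 3: +5 fires, +4 burnt (F count now 5)
Step 4: +3 fires, +5 burnt (F count now 3)
Step 5: +2 fires, +3 burnt (F count now 2)
Step 6: +0 fires, +2 burnt (F count now 0)
Fire out after step 6
Initially T: 18, now '.': 24
Total burnt (originally-T cells now '.'): 17

Answer: 17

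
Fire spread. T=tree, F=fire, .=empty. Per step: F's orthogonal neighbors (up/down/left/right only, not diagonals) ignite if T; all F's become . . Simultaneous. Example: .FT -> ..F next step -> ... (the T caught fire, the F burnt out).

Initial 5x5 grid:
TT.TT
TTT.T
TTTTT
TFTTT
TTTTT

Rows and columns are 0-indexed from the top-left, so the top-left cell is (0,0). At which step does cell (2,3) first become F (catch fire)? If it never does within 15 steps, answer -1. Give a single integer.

Step 1: cell (2,3)='T' (+4 fires, +1 burnt)
Step 2: cell (2,3)='T' (+6 fires, +4 burnt)
Step 3: cell (2,3)='F' (+6 fires, +6 burnt)
  -> target ignites at step 3
Step 4: cell (2,3)='.' (+3 fires, +6 burnt)
Step 5: cell (2,3)='.' (+1 fires, +3 burnt)
Step 6: cell (2,3)='.' (+1 fires, +1 burnt)
Step 7: cell (2,3)='.' (+1 fires, +1 burnt)
Step 8: cell (2,3)='.' (+0 fires, +1 burnt)
  fire out at step 8

3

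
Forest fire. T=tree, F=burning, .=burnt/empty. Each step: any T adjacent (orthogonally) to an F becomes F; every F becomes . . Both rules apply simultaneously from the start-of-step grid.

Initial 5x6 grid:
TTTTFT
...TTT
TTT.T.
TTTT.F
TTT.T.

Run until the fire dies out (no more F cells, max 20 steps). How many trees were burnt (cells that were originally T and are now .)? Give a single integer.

Answer: 9

Derivation:
Step 1: +3 fires, +2 burnt (F count now 3)
Step 2: +4 fires, +3 burnt (F count now 4)
Step 3: +1 fires, +4 burnt (F count now 1)
Step 4: +1 fires, +1 burnt (F count now 1)
Step 5: +0 fires, +1 burnt (F count now 0)
Fire out after step 5
Initially T: 20, now '.': 19
Total burnt (originally-T cells now '.'): 9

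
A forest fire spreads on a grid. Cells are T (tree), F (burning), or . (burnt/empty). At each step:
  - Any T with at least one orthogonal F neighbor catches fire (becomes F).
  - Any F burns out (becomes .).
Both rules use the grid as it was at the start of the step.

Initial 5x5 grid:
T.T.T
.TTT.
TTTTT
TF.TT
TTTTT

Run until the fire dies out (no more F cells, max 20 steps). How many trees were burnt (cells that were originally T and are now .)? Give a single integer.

Step 1: +3 fires, +1 burnt (F count now 3)
Step 2: +5 fires, +3 burnt (F count now 5)
Step 3: +3 fires, +5 burnt (F count now 3)
Step 4: +5 fires, +3 burnt (F count now 5)
Step 5: +1 fires, +5 burnt (F count now 1)
Step 6: +0 fires, +1 burnt (F count now 0)
Fire out after step 6
Initially T: 19, now '.': 23
Total burnt (originally-T cells now '.'): 17

Answer: 17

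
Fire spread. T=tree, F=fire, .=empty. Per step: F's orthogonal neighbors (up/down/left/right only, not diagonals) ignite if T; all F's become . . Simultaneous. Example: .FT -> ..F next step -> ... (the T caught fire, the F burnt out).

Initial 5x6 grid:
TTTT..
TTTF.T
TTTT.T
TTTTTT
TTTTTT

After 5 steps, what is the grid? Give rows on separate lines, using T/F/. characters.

Step 1: 3 trees catch fire, 1 burn out
  TTTF..
  TTF..T
  TTTF.T
  TTTTTT
  TTTTTT
Step 2: 4 trees catch fire, 3 burn out
  TTF...
  TF...T
  TTF..T
  TTTFTT
  TTTTTT
Step 3: 6 trees catch fire, 4 burn out
  TF....
  F....T
  TF...T
  TTF.FT
  TTTFTT
Step 4: 6 trees catch fire, 6 burn out
  F.....
  .....T
  F....T
  TF...F
  TTF.FT
Step 5: 4 trees catch fire, 6 burn out
  ......
  .....T
  .....F
  F.....
  TF...F

......
.....T
.....F
F.....
TF...F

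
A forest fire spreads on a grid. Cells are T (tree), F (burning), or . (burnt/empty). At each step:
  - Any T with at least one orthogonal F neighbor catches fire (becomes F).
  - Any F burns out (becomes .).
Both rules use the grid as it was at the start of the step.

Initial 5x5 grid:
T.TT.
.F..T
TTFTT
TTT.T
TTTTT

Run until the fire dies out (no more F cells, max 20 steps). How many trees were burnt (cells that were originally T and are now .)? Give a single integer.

Answer: 14

Derivation:
Step 1: +3 fires, +2 burnt (F count now 3)
Step 2: +4 fires, +3 burnt (F count now 4)
Step 3: +5 fires, +4 burnt (F count now 5)
Step 4: +2 fires, +5 burnt (F count now 2)
Step 5: +0 fires, +2 burnt (F count now 0)
Fire out after step 5
Initially T: 17, now '.': 22
Total burnt (originally-T cells now '.'): 14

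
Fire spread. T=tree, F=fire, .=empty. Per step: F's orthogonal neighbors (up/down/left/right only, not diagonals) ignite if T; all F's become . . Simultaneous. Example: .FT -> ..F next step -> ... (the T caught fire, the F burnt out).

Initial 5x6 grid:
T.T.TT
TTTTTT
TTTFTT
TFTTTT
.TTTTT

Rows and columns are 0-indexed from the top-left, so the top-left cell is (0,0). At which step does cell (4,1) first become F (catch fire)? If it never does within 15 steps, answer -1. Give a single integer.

Step 1: cell (4,1)='F' (+8 fires, +2 burnt)
  -> target ignites at step 1
Step 2: cell (4,1)='.' (+8 fires, +8 burnt)
Step 3: cell (4,1)='.' (+6 fires, +8 burnt)
Step 4: cell (4,1)='.' (+3 fires, +6 burnt)
Step 5: cell (4,1)='.' (+0 fires, +3 burnt)
  fire out at step 5

1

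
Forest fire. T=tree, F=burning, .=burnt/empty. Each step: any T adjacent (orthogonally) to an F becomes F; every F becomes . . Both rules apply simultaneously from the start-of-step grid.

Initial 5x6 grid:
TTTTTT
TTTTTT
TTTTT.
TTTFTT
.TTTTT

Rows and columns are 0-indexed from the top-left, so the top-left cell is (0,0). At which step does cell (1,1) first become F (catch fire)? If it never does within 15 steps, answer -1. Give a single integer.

Step 1: cell (1,1)='T' (+4 fires, +1 burnt)
Step 2: cell (1,1)='T' (+7 fires, +4 burnt)
Step 3: cell (1,1)='T' (+7 fires, +7 burnt)
Step 4: cell (1,1)='F' (+5 fires, +7 burnt)
  -> target ignites at step 4
Step 5: cell (1,1)='.' (+3 fires, +5 burnt)
Step 6: cell (1,1)='.' (+1 fires, +3 burnt)
Step 7: cell (1,1)='.' (+0 fires, +1 burnt)
  fire out at step 7

4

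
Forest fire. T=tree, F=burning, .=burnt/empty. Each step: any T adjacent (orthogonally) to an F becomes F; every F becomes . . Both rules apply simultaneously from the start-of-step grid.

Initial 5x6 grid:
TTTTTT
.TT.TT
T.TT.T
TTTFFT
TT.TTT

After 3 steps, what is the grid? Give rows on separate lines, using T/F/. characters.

Step 1: 5 trees catch fire, 2 burn out
  TTTTTT
  .TT.TT
  T.TF.T
  TTF..F
  TT.FFT
Step 2: 4 trees catch fire, 5 burn out
  TTTTTT
  .TT.TT
  T.F..F
  TF....
  TT...F
Step 3: 4 trees catch fire, 4 burn out
  TTTTTT
  .TF.TF
  T.....
  F.....
  TF....

TTTTTT
.TF.TF
T.....
F.....
TF....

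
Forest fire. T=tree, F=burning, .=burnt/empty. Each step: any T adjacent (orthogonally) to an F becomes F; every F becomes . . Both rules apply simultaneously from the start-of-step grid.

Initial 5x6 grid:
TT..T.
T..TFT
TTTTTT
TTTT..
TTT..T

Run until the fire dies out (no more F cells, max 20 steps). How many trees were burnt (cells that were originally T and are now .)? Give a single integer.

Step 1: +4 fires, +1 burnt (F count now 4)
Step 2: +2 fires, +4 burnt (F count now 2)
Step 3: +2 fires, +2 burnt (F count now 2)
Step 4: +2 fires, +2 burnt (F count now 2)
Step 5: +3 fires, +2 burnt (F count now 3)
Step 6: +3 fires, +3 burnt (F count now 3)
Step 7: +2 fires, +3 burnt (F count now 2)
Step 8: +1 fires, +2 burnt (F count now 1)
Step 9: +0 fires, +1 burnt (F count now 0)
Fire out after step 9
Initially T: 20, now '.': 29
Total burnt (originally-T cells now '.'): 19

Answer: 19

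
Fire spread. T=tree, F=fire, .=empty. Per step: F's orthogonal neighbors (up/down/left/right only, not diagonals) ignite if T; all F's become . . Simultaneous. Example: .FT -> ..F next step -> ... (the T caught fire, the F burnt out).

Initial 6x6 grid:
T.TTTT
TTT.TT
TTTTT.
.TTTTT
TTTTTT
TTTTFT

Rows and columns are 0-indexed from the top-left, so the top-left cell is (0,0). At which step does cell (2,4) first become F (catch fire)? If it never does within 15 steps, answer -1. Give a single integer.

Step 1: cell (2,4)='T' (+3 fires, +1 burnt)
Step 2: cell (2,4)='T' (+4 fires, +3 burnt)
Step 3: cell (2,4)='F' (+5 fires, +4 burnt)
  -> target ignites at step 3
Step 4: cell (2,4)='.' (+5 fires, +5 burnt)
Step 5: cell (2,4)='.' (+5 fires, +5 burnt)
Step 6: cell (2,4)='.' (+4 fires, +5 burnt)
Step 7: cell (2,4)='.' (+3 fires, +4 burnt)
Step 8: cell (2,4)='.' (+1 fires, +3 burnt)
Step 9: cell (2,4)='.' (+1 fires, +1 burnt)
Step 10: cell (2,4)='.' (+0 fires, +1 burnt)
  fire out at step 10

3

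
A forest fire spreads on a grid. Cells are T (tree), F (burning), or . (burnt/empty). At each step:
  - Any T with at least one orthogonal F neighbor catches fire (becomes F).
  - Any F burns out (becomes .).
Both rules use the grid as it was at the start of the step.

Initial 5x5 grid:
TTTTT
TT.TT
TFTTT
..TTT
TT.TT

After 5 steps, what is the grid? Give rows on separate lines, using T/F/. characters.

Step 1: 3 trees catch fire, 1 burn out
  TTTTT
  TF.TT
  F.FTT
  ..TTT
  TT.TT
Step 2: 4 trees catch fire, 3 burn out
  TFTTT
  F..TT
  ...FT
  ..FTT
  TT.TT
Step 3: 5 trees catch fire, 4 burn out
  F.FTT
  ...FT
  ....F
  ...FT
  TT.TT
Step 4: 4 trees catch fire, 5 burn out
  ...FT
  ....F
  .....
  ....F
  TT.FT
Step 5: 2 trees catch fire, 4 burn out
  ....F
  .....
  .....
  .....
  TT..F

....F
.....
.....
.....
TT..F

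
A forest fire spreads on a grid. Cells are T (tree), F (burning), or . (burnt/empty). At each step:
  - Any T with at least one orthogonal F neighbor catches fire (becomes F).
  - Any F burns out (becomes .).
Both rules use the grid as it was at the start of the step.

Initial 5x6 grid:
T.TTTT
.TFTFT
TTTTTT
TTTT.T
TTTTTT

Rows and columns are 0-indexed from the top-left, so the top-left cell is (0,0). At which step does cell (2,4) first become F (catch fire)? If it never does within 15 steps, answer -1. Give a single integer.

Step 1: cell (2,4)='F' (+7 fires, +2 burnt)
  -> target ignites at step 1
Step 2: cell (2,4)='.' (+6 fires, +7 burnt)
Step 3: cell (2,4)='.' (+5 fires, +6 burnt)
Step 4: cell (2,4)='.' (+4 fires, +5 burnt)
Step 5: cell (2,4)='.' (+2 fires, +4 burnt)
Step 6: cell (2,4)='.' (+0 fires, +2 burnt)
  fire out at step 6

1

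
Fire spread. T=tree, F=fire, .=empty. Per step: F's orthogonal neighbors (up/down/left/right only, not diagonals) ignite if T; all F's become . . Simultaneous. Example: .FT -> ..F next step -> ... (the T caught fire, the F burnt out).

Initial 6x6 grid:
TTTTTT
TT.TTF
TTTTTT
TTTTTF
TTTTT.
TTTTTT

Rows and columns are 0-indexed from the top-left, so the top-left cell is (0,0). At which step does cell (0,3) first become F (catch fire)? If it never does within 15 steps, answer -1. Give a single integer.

Step 1: cell (0,3)='T' (+4 fires, +2 burnt)
Step 2: cell (0,3)='T' (+5 fires, +4 burnt)
Step 3: cell (0,3)='F' (+5 fires, +5 burnt)
  -> target ignites at step 3
Step 4: cell (0,3)='.' (+6 fires, +5 burnt)
Step 5: cell (0,3)='.' (+5 fires, +6 burnt)
Step 6: cell (0,3)='.' (+5 fires, +5 burnt)
Step 7: cell (0,3)='.' (+2 fires, +5 burnt)
Step 8: cell (0,3)='.' (+0 fires, +2 burnt)
  fire out at step 8

3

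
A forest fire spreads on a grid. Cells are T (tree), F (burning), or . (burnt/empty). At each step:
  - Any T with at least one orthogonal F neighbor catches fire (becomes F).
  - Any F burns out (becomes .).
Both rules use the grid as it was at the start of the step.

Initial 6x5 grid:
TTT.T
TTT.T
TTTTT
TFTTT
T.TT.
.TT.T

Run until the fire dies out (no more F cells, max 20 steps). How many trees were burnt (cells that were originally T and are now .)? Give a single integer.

Step 1: +3 fires, +1 burnt (F count now 3)
Step 2: +6 fires, +3 burnt (F count now 6)
Step 3: +7 fires, +6 burnt (F count now 7)
Step 4: +4 fires, +7 burnt (F count now 4)
Step 5: +1 fires, +4 burnt (F count now 1)
Step 6: +1 fires, +1 burnt (F count now 1)
Step 7: +0 fires, +1 burnt (F count now 0)
Fire out after step 7
Initially T: 23, now '.': 29
Total burnt (originally-T cells now '.'): 22

Answer: 22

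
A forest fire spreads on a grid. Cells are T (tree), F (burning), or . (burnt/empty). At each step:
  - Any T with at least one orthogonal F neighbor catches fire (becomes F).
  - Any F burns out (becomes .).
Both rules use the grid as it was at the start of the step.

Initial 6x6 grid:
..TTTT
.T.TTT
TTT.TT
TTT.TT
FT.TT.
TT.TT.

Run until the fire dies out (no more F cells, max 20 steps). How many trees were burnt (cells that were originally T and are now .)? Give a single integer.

Answer: 10

Derivation:
Step 1: +3 fires, +1 burnt (F count now 3)
Step 2: +3 fires, +3 burnt (F count now 3)
Step 3: +2 fires, +3 burnt (F count now 2)
Step 4: +2 fires, +2 burnt (F count now 2)
Step 5: +0 fires, +2 burnt (F count now 0)
Fire out after step 5
Initially T: 25, now '.': 21
Total burnt (originally-T cells now '.'): 10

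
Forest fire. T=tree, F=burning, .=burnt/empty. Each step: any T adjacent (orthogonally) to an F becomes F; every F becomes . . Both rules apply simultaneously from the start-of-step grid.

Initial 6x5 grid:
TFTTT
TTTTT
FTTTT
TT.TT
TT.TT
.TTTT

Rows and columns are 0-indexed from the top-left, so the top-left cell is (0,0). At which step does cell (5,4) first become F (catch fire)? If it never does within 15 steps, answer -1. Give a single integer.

Step 1: cell (5,4)='T' (+6 fires, +2 burnt)
Step 2: cell (5,4)='T' (+5 fires, +6 burnt)
Step 3: cell (5,4)='T' (+4 fires, +5 burnt)
Step 4: cell (5,4)='T' (+4 fires, +4 burnt)
Step 5: cell (5,4)='T' (+3 fires, +4 burnt)
Step 6: cell (5,4)='T' (+2 fires, +3 burnt)
Step 7: cell (5,4)='F' (+1 fires, +2 burnt)
  -> target ignites at step 7
Step 8: cell (5,4)='.' (+0 fires, +1 burnt)
  fire out at step 8

7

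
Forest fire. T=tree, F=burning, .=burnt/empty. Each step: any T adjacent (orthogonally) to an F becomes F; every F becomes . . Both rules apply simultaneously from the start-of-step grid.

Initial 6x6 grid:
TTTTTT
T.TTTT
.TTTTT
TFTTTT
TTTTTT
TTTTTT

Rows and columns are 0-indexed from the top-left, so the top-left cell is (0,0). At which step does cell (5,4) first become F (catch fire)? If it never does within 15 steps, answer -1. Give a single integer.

Step 1: cell (5,4)='T' (+4 fires, +1 burnt)
Step 2: cell (5,4)='T' (+5 fires, +4 burnt)
Step 3: cell (5,4)='T' (+6 fires, +5 burnt)
Step 4: cell (5,4)='T' (+6 fires, +6 burnt)
Step 5: cell (5,4)='F' (+6 fires, +6 burnt)
  -> target ignites at step 5
Step 6: cell (5,4)='.' (+4 fires, +6 burnt)
Step 7: cell (5,4)='.' (+2 fires, +4 burnt)
Step 8: cell (5,4)='.' (+0 fires, +2 burnt)
  fire out at step 8

5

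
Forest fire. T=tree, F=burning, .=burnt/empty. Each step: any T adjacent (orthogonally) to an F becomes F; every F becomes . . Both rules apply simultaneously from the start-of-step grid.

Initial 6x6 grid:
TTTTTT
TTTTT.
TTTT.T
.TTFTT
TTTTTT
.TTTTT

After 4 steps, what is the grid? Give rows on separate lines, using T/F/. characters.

Step 1: 4 trees catch fire, 1 burn out
  TTTTTT
  TTTTT.
  TTTF.T
  .TF.FT
  TTTFTT
  .TTTTT
Step 2: 7 trees catch fire, 4 burn out
  TTTTTT
  TTTFT.
  TTF..T
  .F...F
  TTF.FT
  .TTFTT
Step 3: 9 trees catch fire, 7 burn out
  TTTFTT
  TTF.F.
  TF...F
  ......
  TF...F
  .TF.FT
Step 4: 7 trees catch fire, 9 burn out
  TTF.FT
  TF....
  F.....
  ......
  F.....
  .F...F

TTF.FT
TF....
F.....
......
F.....
.F...F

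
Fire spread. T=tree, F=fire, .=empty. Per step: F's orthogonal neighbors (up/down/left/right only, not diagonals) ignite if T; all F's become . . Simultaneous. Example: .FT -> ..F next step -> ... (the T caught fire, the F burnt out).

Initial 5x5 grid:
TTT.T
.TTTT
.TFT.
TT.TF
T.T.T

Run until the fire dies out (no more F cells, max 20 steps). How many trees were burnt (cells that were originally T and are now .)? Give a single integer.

Answer: 15

Derivation:
Step 1: +5 fires, +2 burnt (F count now 5)
Step 2: +4 fires, +5 burnt (F count now 4)
Step 3: +3 fires, +4 burnt (F count now 3)
Step 4: +3 fires, +3 burnt (F count now 3)
Step 5: +0 fires, +3 burnt (F count now 0)
Fire out after step 5
Initially T: 16, now '.': 24
Total burnt (originally-T cells now '.'): 15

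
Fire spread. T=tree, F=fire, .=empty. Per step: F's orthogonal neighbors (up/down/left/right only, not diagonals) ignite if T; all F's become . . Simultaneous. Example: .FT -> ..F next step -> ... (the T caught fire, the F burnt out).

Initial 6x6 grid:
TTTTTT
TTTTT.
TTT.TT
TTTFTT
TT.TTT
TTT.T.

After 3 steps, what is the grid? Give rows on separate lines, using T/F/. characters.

Step 1: 3 trees catch fire, 1 burn out
  TTTTTT
  TTTTT.
  TTT.TT
  TTF.FT
  TT.FTT
  TTT.T.
Step 2: 5 trees catch fire, 3 burn out
  TTTTTT
  TTTTT.
  TTF.FT
  TF...F
  TT..FT
  TTT.T.
Step 3: 8 trees catch fire, 5 burn out
  TTTTTT
  TTFTF.
  TF...F
  F.....
  TF...F
  TTT.F.

TTTTTT
TTFTF.
TF...F
F.....
TF...F
TTT.F.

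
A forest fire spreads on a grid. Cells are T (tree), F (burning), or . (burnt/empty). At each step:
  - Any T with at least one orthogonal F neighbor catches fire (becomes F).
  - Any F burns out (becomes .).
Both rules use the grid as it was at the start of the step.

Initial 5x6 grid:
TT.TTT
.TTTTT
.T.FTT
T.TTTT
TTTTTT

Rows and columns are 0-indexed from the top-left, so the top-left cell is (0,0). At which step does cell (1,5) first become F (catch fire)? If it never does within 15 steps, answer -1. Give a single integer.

Step 1: cell (1,5)='T' (+3 fires, +1 burnt)
Step 2: cell (1,5)='T' (+7 fires, +3 burnt)
Step 3: cell (1,5)='F' (+6 fires, +7 burnt)
  -> target ignites at step 3
Step 4: cell (1,5)='.' (+5 fires, +6 burnt)
Step 5: cell (1,5)='.' (+2 fires, +5 burnt)
Step 6: cell (1,5)='.' (+1 fires, +2 burnt)
Step 7: cell (1,5)='.' (+0 fires, +1 burnt)
  fire out at step 7

3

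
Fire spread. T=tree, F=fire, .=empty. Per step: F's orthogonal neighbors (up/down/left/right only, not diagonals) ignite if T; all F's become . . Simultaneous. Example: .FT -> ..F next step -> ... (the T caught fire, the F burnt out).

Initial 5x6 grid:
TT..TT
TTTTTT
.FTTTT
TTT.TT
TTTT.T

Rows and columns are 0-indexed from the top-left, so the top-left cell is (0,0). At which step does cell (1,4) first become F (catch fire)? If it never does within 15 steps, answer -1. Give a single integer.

Step 1: cell (1,4)='T' (+3 fires, +1 burnt)
Step 2: cell (1,4)='T' (+7 fires, +3 burnt)
Step 3: cell (1,4)='T' (+5 fires, +7 burnt)
Step 4: cell (1,4)='F' (+4 fires, +5 burnt)
  -> target ignites at step 4
Step 5: cell (1,4)='.' (+3 fires, +4 burnt)
Step 6: cell (1,4)='.' (+2 fires, +3 burnt)
Step 7: cell (1,4)='.' (+0 fires, +2 burnt)
  fire out at step 7

4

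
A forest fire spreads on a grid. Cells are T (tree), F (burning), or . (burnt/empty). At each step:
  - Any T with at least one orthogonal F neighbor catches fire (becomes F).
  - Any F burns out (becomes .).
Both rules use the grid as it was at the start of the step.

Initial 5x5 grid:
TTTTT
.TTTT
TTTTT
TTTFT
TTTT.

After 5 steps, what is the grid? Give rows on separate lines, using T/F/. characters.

Step 1: 4 trees catch fire, 1 burn out
  TTTTT
  .TTTT
  TTTFT
  TTF.F
  TTTF.
Step 2: 5 trees catch fire, 4 burn out
  TTTTT
  .TTFT
  TTF.F
  TF...
  TTF..
Step 3: 6 trees catch fire, 5 burn out
  TTTFT
  .TF.F
  TF...
  F....
  TF...
Step 4: 5 trees catch fire, 6 burn out
  TTF.F
  .F...
  F....
  .....
  F....
Step 5: 1 trees catch fire, 5 burn out
  TF...
  .....
  .....
  .....
  .....

TF...
.....
.....
.....
.....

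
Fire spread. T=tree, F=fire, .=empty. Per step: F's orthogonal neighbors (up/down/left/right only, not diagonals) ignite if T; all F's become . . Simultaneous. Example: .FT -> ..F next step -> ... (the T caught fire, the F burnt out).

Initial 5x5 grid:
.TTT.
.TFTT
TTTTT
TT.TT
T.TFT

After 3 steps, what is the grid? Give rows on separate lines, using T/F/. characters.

Step 1: 7 trees catch fire, 2 burn out
  .TFT.
  .F.FT
  TTFTT
  TT.FT
  T.F.F
Step 2: 6 trees catch fire, 7 burn out
  .F.F.
  ....F
  TF.FT
  TT..F
  T....
Step 3: 3 trees catch fire, 6 burn out
  .....
  .....
  F...F
  TF...
  T....

.....
.....
F...F
TF...
T....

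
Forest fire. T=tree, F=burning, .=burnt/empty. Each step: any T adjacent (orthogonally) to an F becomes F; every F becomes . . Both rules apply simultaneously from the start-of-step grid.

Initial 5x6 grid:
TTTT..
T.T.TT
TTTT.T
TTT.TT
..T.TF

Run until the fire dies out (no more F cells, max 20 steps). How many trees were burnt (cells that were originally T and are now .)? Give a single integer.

Step 1: +2 fires, +1 burnt (F count now 2)
Step 2: +2 fires, +2 burnt (F count now 2)
Step 3: +1 fires, +2 burnt (F count now 1)
Step 4: +1 fires, +1 burnt (F count now 1)
Step 5: +0 fires, +1 burnt (F count now 0)
Fire out after step 5
Initially T: 20, now '.': 16
Total burnt (originally-T cells now '.'): 6

Answer: 6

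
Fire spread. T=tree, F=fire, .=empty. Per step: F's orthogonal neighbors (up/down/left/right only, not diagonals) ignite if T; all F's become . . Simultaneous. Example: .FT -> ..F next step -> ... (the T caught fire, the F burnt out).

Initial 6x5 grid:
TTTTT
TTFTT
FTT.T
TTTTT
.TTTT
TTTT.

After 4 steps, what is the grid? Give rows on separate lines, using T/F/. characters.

Step 1: 7 trees catch fire, 2 burn out
  TTFTT
  FF.FT
  .FF.T
  FTTTT
  .TTTT
  TTTT.
Step 2: 6 trees catch fire, 7 burn out
  FF.FT
  ....F
  ....T
  .FFTT
  .TTTT
  TTTT.
Step 3: 5 trees catch fire, 6 burn out
  ....F
  .....
  ....F
  ...FT
  .FFTT
  TTTT.
Step 4: 4 trees catch fire, 5 burn out
  .....
  .....
  .....
  ....F
  ...FT
  TFFT.

.....
.....
.....
....F
...FT
TFFT.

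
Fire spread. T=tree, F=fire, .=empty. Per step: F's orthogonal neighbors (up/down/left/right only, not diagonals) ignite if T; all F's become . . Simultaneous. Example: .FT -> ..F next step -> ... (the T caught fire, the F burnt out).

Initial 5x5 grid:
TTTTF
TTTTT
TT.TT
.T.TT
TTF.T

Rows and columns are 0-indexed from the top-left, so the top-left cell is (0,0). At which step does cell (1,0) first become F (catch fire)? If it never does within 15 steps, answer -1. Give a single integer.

Step 1: cell (1,0)='T' (+3 fires, +2 burnt)
Step 2: cell (1,0)='T' (+5 fires, +3 burnt)
Step 3: cell (1,0)='T' (+5 fires, +5 burnt)
Step 4: cell (1,0)='T' (+5 fires, +5 burnt)
Step 5: cell (1,0)='F' (+1 fires, +5 burnt)
  -> target ignites at step 5
Step 6: cell (1,0)='.' (+0 fires, +1 burnt)
  fire out at step 6

5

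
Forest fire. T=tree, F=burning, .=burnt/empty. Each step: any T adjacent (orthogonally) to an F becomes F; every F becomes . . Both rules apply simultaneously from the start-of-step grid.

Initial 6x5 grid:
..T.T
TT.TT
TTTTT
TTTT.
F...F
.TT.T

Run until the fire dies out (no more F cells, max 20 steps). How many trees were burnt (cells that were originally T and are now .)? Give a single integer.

Answer: 15

Derivation:
Step 1: +2 fires, +2 burnt (F count now 2)
Step 2: +2 fires, +2 burnt (F count now 2)
Step 3: +3 fires, +2 burnt (F count now 3)
Step 4: +3 fires, +3 burnt (F count now 3)
Step 5: +1 fires, +3 burnt (F count now 1)
Step 6: +2 fires, +1 burnt (F count now 2)
Step 7: +1 fires, +2 burnt (F count now 1)
Step 8: +1 fires, +1 burnt (F count now 1)
Step 9: +0 fires, +1 burnt (F count now 0)
Fire out after step 9
Initially T: 18, now '.': 27
Total burnt (originally-T cells now '.'): 15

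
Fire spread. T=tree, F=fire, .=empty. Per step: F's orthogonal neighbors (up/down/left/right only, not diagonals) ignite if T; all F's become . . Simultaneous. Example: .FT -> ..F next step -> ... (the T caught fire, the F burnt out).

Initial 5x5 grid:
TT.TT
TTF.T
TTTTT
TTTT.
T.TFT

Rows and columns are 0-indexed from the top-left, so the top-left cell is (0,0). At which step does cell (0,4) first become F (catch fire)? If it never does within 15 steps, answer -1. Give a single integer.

Step 1: cell (0,4)='T' (+5 fires, +2 burnt)
Step 2: cell (0,4)='T' (+5 fires, +5 burnt)
Step 3: cell (0,4)='T' (+4 fires, +5 burnt)
Step 4: cell (0,4)='T' (+2 fires, +4 burnt)
Step 5: cell (0,4)='F' (+2 fires, +2 burnt)
  -> target ignites at step 5
Step 6: cell (0,4)='.' (+1 fires, +2 burnt)
Step 7: cell (0,4)='.' (+0 fires, +1 burnt)
  fire out at step 7

5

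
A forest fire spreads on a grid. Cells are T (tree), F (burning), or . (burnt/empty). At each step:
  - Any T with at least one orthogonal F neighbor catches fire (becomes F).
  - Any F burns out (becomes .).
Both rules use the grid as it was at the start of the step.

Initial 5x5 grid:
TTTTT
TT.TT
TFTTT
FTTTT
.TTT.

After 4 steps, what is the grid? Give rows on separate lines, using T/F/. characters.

Step 1: 4 trees catch fire, 2 burn out
  TTTTT
  TF.TT
  F.FTT
  .FTTT
  .TTT.
Step 2: 5 trees catch fire, 4 burn out
  TFTTT
  F..TT
  ...FT
  ..FTT
  .FTT.
Step 3: 6 trees catch fire, 5 burn out
  F.FTT
  ...FT
  ....F
  ...FT
  ..FT.
Step 4: 4 trees catch fire, 6 burn out
  ...FT
  ....F
  .....
  ....F
  ...F.

...FT
....F
.....
....F
...F.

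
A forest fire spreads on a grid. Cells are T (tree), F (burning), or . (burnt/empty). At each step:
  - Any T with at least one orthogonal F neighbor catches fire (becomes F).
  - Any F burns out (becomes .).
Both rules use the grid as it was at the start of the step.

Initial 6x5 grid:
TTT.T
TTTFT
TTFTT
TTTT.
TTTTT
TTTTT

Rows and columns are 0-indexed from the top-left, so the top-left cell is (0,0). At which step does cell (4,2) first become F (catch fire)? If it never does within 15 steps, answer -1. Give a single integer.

Step 1: cell (4,2)='T' (+5 fires, +2 burnt)
Step 2: cell (4,2)='F' (+8 fires, +5 burnt)
  -> target ignites at step 2
Step 3: cell (4,2)='.' (+6 fires, +8 burnt)
Step 4: cell (4,2)='.' (+5 fires, +6 burnt)
Step 5: cell (4,2)='.' (+2 fires, +5 burnt)
Step 6: cell (4,2)='.' (+0 fires, +2 burnt)
  fire out at step 6

2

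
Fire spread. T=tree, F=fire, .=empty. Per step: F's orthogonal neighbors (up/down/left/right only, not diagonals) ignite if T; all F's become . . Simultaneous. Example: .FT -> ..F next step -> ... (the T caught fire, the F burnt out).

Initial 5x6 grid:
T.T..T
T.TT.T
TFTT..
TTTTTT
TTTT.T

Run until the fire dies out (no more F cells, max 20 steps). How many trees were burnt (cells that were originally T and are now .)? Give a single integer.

Step 1: +3 fires, +1 burnt (F count now 3)
Step 2: +6 fires, +3 burnt (F count now 6)
Step 3: +6 fires, +6 burnt (F count now 6)
Step 4: +2 fires, +6 burnt (F count now 2)
Step 5: +1 fires, +2 burnt (F count now 1)
Step 6: +1 fires, +1 burnt (F count now 1)
Step 7: +0 fires, +1 burnt (F count now 0)
Fire out after step 7
Initially T: 21, now '.': 28
Total burnt (originally-T cells now '.'): 19

Answer: 19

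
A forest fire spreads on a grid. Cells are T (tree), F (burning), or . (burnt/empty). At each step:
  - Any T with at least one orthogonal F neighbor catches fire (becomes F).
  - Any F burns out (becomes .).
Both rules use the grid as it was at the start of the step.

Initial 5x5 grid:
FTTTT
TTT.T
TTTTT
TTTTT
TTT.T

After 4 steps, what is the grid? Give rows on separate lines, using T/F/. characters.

Step 1: 2 trees catch fire, 1 burn out
  .FTTT
  FTT.T
  TTTTT
  TTTTT
  TTT.T
Step 2: 3 trees catch fire, 2 burn out
  ..FTT
  .FT.T
  FTTTT
  TTTTT
  TTT.T
Step 3: 4 trees catch fire, 3 burn out
  ...FT
  ..F.T
  .FTTT
  FTTTT
  TTT.T
Step 4: 4 trees catch fire, 4 burn out
  ....F
  ....T
  ..FTT
  .FTTT
  FTT.T

....F
....T
..FTT
.FTTT
FTT.T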